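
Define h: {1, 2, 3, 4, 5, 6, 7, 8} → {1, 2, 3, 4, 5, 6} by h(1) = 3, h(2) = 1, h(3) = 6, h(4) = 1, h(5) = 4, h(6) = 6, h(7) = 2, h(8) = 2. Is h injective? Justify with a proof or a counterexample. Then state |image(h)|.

h(2) = 1 = h(4) with 2 ≠ 4, so h is not injective.
The image of h is {1, 2, 3, 4, 6}, which has 5 elements.

5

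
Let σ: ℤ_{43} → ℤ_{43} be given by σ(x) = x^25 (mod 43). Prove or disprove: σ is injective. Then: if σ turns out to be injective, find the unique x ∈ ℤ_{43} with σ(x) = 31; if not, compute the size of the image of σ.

24

Since 43 is prime, the nonzero elements of ℤ_{43} form a cyclic group of order 42.
As gcd(25, 42) = 1, raising to the 25th power is a bijection on this group: if a^25 ≡ b^25 then (ab^{−1})^25 = 1, and the only element of order dividing gcd(25, 42) = 1 is 1, so a = b.
With σ(0) = 0 this makes σ injective on all of ℤ_{43}, hence bijective (finite equal-size domain and codomain). In particular σ is injective.
Since σ is injective, we find the preimage of 31. The inverse of x ↦ x^25 on (ℤ_{43})^× is x ↦ x^37, because 25·37 = 925 = 22·42 + 1 ≡ 1 (mod 42) and x^{42} = 1 for x ≠ 0 (Fermat). So σ⁻¹(31) = 31^37 mod 43.
Repeated squaring mod 43: 31^1 ≡ 31, 31^2 ≡ 31² = 961 ≡ 15, 31^4 ≡ 15² = 225 ≡ 10, 31^8 ≡ 10² = 100 ≡ 14, 31^16 ≡ 14² = 196 ≡ 24, 31^32 ≡ 24² = 576 ≡ 17. Since 37 = 32 + 4 + 1, 31^37 ≡ 17·10·31: 17·10 = 170 ≡ 41, then 41·31 = 1271 ≡ 24. So 31^37 ≡ 24 (mod 43).
Hence σ⁻¹(31) = 24.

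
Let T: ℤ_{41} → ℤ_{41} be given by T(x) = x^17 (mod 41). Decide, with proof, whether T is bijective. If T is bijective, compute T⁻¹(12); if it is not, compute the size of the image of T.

Since 41 is prime, the nonzero elements of ℤ_{41} form a cyclic group of order 40.
As gcd(17, 40) = 1, raising to the 17th power is a bijection on this group: if s^17 ≡ t^17 then (st^{−1})^17 = 1, and the only element of order dividing gcd(17, 40) = 1 is 1, so s = t.
With T(0) = 0 this makes T injective on all of ℤ_{41}, hence bijective (finite equal-size domain and codomain). In particular T is bijective.
Since T is bijective, we find the preimage of 12. The inverse of x ↦ x^17 on (ℤ_{41})^× is x ↦ x^33, because 17·33 = 561 = 14·40 + 1 ≡ 1 (mod 40) and x^{40} = 1 for x ≠ 0 (Fermat). So T⁻¹(12) = 12^33 mod 41.
Repeated squaring mod 41: 12^1 ≡ 12, 12^2 ≡ 12² = 144 ≡ 21, 12^4 ≡ 21² = 441 ≡ 31, 12^8 ≡ 31² = 961 ≡ 18, 12^16 ≡ 18² = 324 ≡ 37, 12^32 ≡ 37² = 1369 ≡ 16. Since 33 = 32 + 1, 12^33 ≡ 16·12: 16·12 = 192 ≡ 28. So 12^33 ≡ 28 (mod 41).
Hence T⁻¹(12) = 28.

28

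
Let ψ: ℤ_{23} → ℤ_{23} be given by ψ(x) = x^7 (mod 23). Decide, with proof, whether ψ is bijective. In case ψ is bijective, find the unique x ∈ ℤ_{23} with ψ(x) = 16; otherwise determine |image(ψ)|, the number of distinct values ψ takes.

Since 23 is prime, the nonzero elements of ℤ_{23} form a cyclic group of order 22.
As gcd(7, 22) = 1, raising to the 7th power is a bijection on this group: if a^7 ≡ b^7 then (ab^{−1})^7 = 1, and the only element of order dividing gcd(7, 22) = 1 is 1, so a = b.
With ψ(0) = 0 this makes ψ injective on all of ℤ_{23}, hence bijective (finite equal-size domain and codomain). In particular ψ is bijective.
Since ψ is bijective, we find the preimage of 16. The inverse of x ↦ x^7 on (ℤ_{23})^× is x ↦ x^19, because 7·19 = 133 = 6·22 + 1 ≡ 1 (mod 22) and x^{22} = 1 for x ≠ 0 (Fermat). So ψ⁻¹(16) = 16^19 mod 23.
Repeated squaring mod 23: 16^1 ≡ 16, 16^2 ≡ 16² = 256 ≡ 3, 16^4 ≡ 3² = 9, 16^8 ≡ 9² = 81 ≡ 12, 16^16 ≡ 12² = 144 ≡ 6. Since 19 = 16 + 2 + 1, 16^19 ≡ 6·3·16: 6·3 = 18, then 18·16 = 288 ≡ 12. So 16^19 ≡ 12 (mod 23).
Hence ψ⁻¹(16) = 12.

12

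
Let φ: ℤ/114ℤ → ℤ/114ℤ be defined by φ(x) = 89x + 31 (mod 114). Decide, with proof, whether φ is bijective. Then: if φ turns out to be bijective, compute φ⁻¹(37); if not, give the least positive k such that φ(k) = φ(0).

18

Recall: φ is injective if φ(x_1) = φ(x_2) implies x_1 = x_2.
Suppose φ(x_1) = φ(x_2) in ℤ/114ℤ. Then 89x_1 + 31 ≡ 89x_2 + 31 (mod 114), hence 89(x_1 − x_2) ≡ 0 (mod 114).
Since gcd(89, 114) = 1, 89 is invertible modulo 114, thus x_1 − x_2 ≡ 0 (mod 114), i.e. x_1 = x_2.
We now compute 89⁻¹ mod 114 explicitly. Euclid's algorithm: 114 = 1·89 + 25, 89 = 3·25 + 14, 25 = 1·14 + 11, 14 = 1·11 + 3, 11 = 3·3 + 2, 3 = 1·2 + 1; back-substituting gives 1 = 41·89 − 32·114, so 89⁻¹ ≡ 41 (mod 114).
For any y ∈ ℤ/114ℤ, x = 41(y − 31) mod 114 satisfies φ(x) = 89·41(y − 31) + 31 ≡ y (since 89·41 ≡ 1 mod 114). So every y has a preimage.
Therefore φ is bijective.
Since φ is bijective, we find φ⁻¹(37): we need 89x ≡ 37 − 31 ≡ 6 (mod 114). Using 89⁻¹ = 41: x ≡ 41·6 = 246 = 2·114 + 18, so x = 18.
Check: φ(18) = 89·18 + 31 = 1633 = 14·114 + 37 ≡ 37 (mod 114).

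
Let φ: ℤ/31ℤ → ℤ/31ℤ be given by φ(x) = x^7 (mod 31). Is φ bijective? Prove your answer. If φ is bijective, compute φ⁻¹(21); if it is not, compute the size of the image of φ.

22

Since 31 is prime, the nonzero elements of ℤ/31ℤ form a cyclic group of order 30.
As gcd(7, 30) = 1, raising to the 7th power is a bijection on this group: if u^7 ≡ v^7 then (uv^{−1})^7 = 1, and the only element of order dividing gcd(7, 30) = 1 is 1, so u = v.
With φ(0) = 0 this makes φ injective on all of ℤ/31ℤ, hence bijective (finite equal-size domain and codomain). In particular φ is bijective.
Since φ is bijective, we find the preimage of 21. The inverse of x ↦ x^7 on (ℤ/31ℤ)^× is x ↦ x^13, because 7·13 = 91 = 3·30 + 1 ≡ 1 (mod 30) and x^{30} = 1 for x ≠ 0 (Fermat). So φ⁻¹(21) = 21^13 mod 31.
Repeated squaring mod 31: 21^1 ≡ 21, 21^2 ≡ 21² = 441 ≡ 7, 21^4 ≡ 7² = 49 ≡ 18, 21^8 ≡ 18² = 324 ≡ 14. Since 13 = 8 + 4 + 1, 21^13 ≡ 14·18·21: 14·18 = 252 ≡ 4, then 4·21 = 84 ≡ 22. So 21^13 ≡ 22 (mod 31).
Hence φ⁻¹(21) = 22.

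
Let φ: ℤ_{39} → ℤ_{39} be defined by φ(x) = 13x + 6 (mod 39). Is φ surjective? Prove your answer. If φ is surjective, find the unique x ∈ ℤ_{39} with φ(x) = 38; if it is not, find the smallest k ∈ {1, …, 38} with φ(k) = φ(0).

Since gcd(13, 39) = 13, we have 13x ≡ 0 (mod 13) for all x, so φ(x) ≡ 6 (mod 13).
But 0 ≢ 6 (mod 13), so 0 ∈ ℤ_{39} has no preimage. Therefore φ is not surjective.
Since φ is not surjective, we find the least positive k with φ(k) = φ(0): this means 13k ≡ 0 (mod 39), i.e. 39 ∣ 13k. Since gcd(13, 39) = 13, dividing through by 13 this holds exactly when 3 ∣ k.
The smallest positive such k is 3.

3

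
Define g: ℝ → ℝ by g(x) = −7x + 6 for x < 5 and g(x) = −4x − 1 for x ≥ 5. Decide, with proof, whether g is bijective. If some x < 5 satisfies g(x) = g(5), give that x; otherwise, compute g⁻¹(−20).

27/7

Both pieces are strictly decreasing (slopes −7 and −4), so each is injective on its own interval.
The left piece maps (−∞, 5) onto (−29, ∞); the right piece maps [5, ∞) onto (−∞, −21].
These images overlap. In particular g(5) = −21 (right piece), and solving −7x + 6 = −21 on the left piece gives x = 27/7 < 5.
So g(27/7) = g(5) with 27/7 ≠ 5, and g is not injective, hence not bijective. This x = 27/7 is the requested value below 5.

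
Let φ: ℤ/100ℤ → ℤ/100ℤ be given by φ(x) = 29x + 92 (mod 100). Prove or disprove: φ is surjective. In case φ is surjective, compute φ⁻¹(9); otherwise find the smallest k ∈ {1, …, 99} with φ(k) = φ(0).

73

Since gcd(29, 100) = 1, 29 is invertible modulo 100. Euclid's algorithm: 100 = 3·29 + 13, 29 = 2·13 + 3, 13 = 4·3 + 1; back-substituting gives 1 = 69·29 − 20·100, so 29⁻¹ ≡ 69 (mod 100).
For any y ∈ ℤ/100ℤ, x = 69(y − 92) mod 100 satisfies φ(x) = 29·69(y − 92) + 92 ≡ y (since 29·69 ≡ 1 mod 100). So every y has a preimage.
Therefore φ is surjective.
Since φ is surjective, we find φ⁻¹(9): we need 29x ≡ 9 − 92 ≡ 17 (mod 100). Using 29⁻¹ = 69: x ≡ 69·17 = 1173 = 11·100 + 73, so x = 73.
Check: φ(73) = 29·73 + 92 = 2209 = 22·100 + 9 ≡ 9 (mod 100).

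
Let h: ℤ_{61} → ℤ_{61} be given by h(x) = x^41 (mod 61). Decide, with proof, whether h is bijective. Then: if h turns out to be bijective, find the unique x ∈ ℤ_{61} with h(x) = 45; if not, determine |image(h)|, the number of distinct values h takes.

Since 61 is prime, the nonzero elements of ℤ_{61} form a cyclic group of order 60.
As gcd(41, 60) = 1, raising to the 41st power is a bijection on this group: if s^41 ≡ t^41 then (st^{−1})^41 = 1, and the only element of order dividing gcd(41, 60) = 1 is 1, so s = t.
With h(0) = 0 this makes h injective on all of ℤ_{61}, hence bijective (finite equal-size domain and codomain). In particular h is bijective.
Since h is bijective, we find the preimage of 45. The inverse of x ↦ x^41 on (ℤ_{61})^× is x ↦ x^41, because 41·41 = 1681 = 28·60 + 1 ≡ 1 (mod 60) and x^{60} = 1 for x ≠ 0 (Fermat). So h⁻¹(45) = 45^41 mod 61.
Repeated squaring mod 61: 45^1 ≡ 45, 45^2 ≡ 45² = 2025 ≡ 12, 45^4 ≡ 12² = 144 ≡ 22, 45^8 ≡ 22² = 484 ≡ 57, 45^16 ≡ 57² = 3249 ≡ 16, 45^32 ≡ 16² = 256 ≡ 12. Since 41 = 32 + 8 + 1, 45^41 ≡ 12·57·45: 12·57 = 684 ≡ 13, then 13·45 = 585 ≡ 36. So 45^41 ≡ 36 (mod 61).
Hence h⁻¹(45) = 36.

36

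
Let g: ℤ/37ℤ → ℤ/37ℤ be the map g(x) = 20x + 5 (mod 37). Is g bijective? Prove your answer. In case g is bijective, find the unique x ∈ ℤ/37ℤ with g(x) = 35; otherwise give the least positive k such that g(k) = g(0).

Suppose g(s) = g(t) in ℤ/37ℤ. Then 20s + 5 ≡ 20t + 5 (mod 37), so 20(s − t) ≡ 0 (mod 37).
Since gcd(20, 37) = 1, 20 is invertible modulo 37, therefore s − t ≡ 0 (mod 37), i.e. s = t.
We now compute 20⁻¹ mod 37 explicitly. Euclid's algorithm: 37 = 1·20 + 17, 20 = 1·17 + 3, 17 = 5·3 + 2, 3 = 1·2 + 1; back-substituting gives 1 = 13·20 − 7·37, so 20⁻¹ ≡ 13 (mod 37).
Then y ↦ 13(y − 5) is a two-sided inverse to g, so every y ∈ ℤ/37ℤ has a preimage.
Hence g is bijective.
Since g is bijective, we compute g⁻¹(35): solve 20x + 5 ≡ 35 (mod 37), i.e. 20x ≡ 30 (mod 37).
Multiplying by 20⁻¹ = 13 gives x ≡ 13·30 = 390 = 10·37 + 20 ≡ 20 (mod 37).
Check: g(20) = 20·20 + 5 = 405 = 10·37 + 35 ≡ 35 (mod 37).

20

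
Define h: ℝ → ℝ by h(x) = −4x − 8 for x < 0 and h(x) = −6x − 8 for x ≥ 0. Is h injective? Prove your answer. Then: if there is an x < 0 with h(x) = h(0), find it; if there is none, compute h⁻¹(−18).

5/3

Both pieces are strictly decreasing (slopes −4 and −6), so each is injective on its own interval.
The left piece maps (−∞, 0) onto (−8, ∞); the right piece maps [0, ∞) onto (−∞, −8].
These images are disjoint, so no value is attained by both pieces. Therefore h is injective.
Because the two images are disjoint, no x < 0 has h(x) = h(0), so we compute h⁻¹(−18): −18 lies in (−∞, −8], so solve −6x − 8 = −18: x = (−18 + 8)/(−6) = 5/3.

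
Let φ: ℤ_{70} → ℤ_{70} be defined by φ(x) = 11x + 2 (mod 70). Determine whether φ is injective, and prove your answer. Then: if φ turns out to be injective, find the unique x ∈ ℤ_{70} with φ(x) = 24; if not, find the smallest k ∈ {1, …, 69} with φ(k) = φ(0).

2

If φ(u) = φ(v), then 11u ≡ 11v (mod 70). Because gcd(11, 70) = 1, we may cancel 11 to get u ≡ v (mod 70).
So φ is injective.
We now compute 11⁻¹ mod 70 explicitly. Euclid's algorithm: 70 = 6·11 + 4, 11 = 2·4 + 3, 4 = 1·3 + 1; back-substituting gives 1 = 51·11 − 8·70, so 11⁻¹ ≡ 51 (mod 70).
Since φ is injective, we compute φ⁻¹(24): solve 11x + 2 ≡ 24 (mod 70), i.e. 11x ≡ 22 (mod 70).
Multiplying by 11⁻¹ = 51 gives x ≡ 51·22 = 1122 = 16·70 + 2 ≡ 2 (mod 70).
Check: φ(2) = 11·2 + 2 = 24 ≡ 24 (mod 70).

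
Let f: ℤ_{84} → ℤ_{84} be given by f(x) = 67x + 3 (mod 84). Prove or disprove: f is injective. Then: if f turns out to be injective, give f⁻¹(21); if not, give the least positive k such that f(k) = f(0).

Suppose f(a) = f(b) in ℤ_{84}. Then 67a + 3 ≡ 67b + 3 (mod 84), thus 67(a − b) ≡ 0 (mod 84).
Since gcd(67, 84) = 1, 67 is invertible modulo 84, thus a − b ≡ 0 (mod 84), i.e. a = b.
So f is injective.
We now compute 67⁻¹ mod 84 explicitly. Euclid's algorithm: 84 = 1·67 + 17, 67 = 3·17 + 16, 17 = 1·16 + 1; back-substituting gives 1 = 79·67 − 63·84, so 67⁻¹ ≡ 79 (mod 84).
Since f is injective, we find f⁻¹(21): we need 67x ≡ 21 − 3 ≡ 18 (mod 84). Using 67⁻¹ = 79: x ≡ 79·18 = 1422 = 16·84 + 78, so x = 78.
Check: f(78) = 67·78 + 3 = 5229 = 62·84 + 21 ≡ 21 (mod 84).

78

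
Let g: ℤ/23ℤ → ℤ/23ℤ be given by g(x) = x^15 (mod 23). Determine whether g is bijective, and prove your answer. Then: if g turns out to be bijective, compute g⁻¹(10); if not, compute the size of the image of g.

11

Since 23 is prime, the nonzero elements of ℤ/23ℤ form a cyclic group of order 22.
As gcd(15, 22) = 1, raising to the 15th power is a bijection on this group: if a^15 ≡ b^15 then (ab^{−1})^15 = 1, and the only element of order dividing gcd(15, 22) = 1 is 1, so a = b.
With g(0) = 0 this makes g injective on all of ℤ/23ℤ, hence bijective (finite equal-size domain and codomain). In particular g is bijective.
Since g is bijective, we find the preimage of 10. The inverse of x ↦ x^15 on (ℤ/23ℤ)^× is x ↦ x^3, because 15·3 = 45 = 2·22 + 1 ≡ 1 (mod 22) and x^{22} = 1 for x ≠ 0 (Fermat). So g⁻¹(10) = 10^3 mod 23.
Repeated squaring mod 23: 10^1 ≡ 10, 10^2 ≡ 10² = 100 ≡ 8. Since 3 = 2 + 1, 10^3 ≡ 8·10: 8·10 = 80 ≡ 11. So 10^3 ≡ 11 (mod 23).
Hence g⁻¹(10) = 11.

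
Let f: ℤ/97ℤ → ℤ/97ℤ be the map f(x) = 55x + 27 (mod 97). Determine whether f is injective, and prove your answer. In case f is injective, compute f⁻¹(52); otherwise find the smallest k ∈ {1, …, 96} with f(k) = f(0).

If f(a) = f(b), then 55a ≡ 55b (mod 97). Because gcd(55, 97) = 1, we may cancel 55 to get a ≡ b (mod 97).
Hence f is injective.
We now compute 55⁻¹ mod 97 explicitly. Euclid's algorithm: 97 = 1·55 + 42, 55 = 1·42 + 13, 42 = 3·13 + 3, 13 = 4·3 + 1; back-substituting gives 1 = 30·55 − 17·97, so 55⁻¹ ≡ 30 (mod 97).
Since f is injective, we compute f⁻¹(52): solve 55x + 27 ≡ 52 (mod 97), i.e. 55x ≡ 25 (mod 97).
Multiplying by 55⁻¹ = 30 gives x ≡ 30·25 = 750 = 7·97 + 71 ≡ 71 (mod 97).
Check: f(71) = 55·71 + 27 = 3932 = 40·97 + 52 ≡ 52 (mod 97).

71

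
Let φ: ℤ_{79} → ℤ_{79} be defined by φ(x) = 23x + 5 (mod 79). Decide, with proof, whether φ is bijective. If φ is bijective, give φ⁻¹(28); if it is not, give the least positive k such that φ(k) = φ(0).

By definition, φ is injective if φ(s) = φ(t) implies s = t.
If φ(s) = φ(t), then 23s ≡ 23t (mod 79). Because gcd(23, 79) = 1, we may cancel 23 to get s ≡ t (mod 79).
We now compute 23⁻¹ mod 79 explicitly. Euclid's algorithm: 79 = 3·23 + 10, 23 = 2·10 + 3, 10 = 3·3 + 1; back-substituting gives 1 = 55·23 − 16·79, so 23⁻¹ ≡ 55 (mod 79).
For any y ∈ ℤ_{79}, x = 55(y − 5) mod 79 satisfies φ(x) = 23·55(y − 5) + 5 ≡ y (since 23·55 ≡ 1 mod 79). So every y has a preimage.
Therefore φ is bijective.
Since φ is bijective, we compute φ⁻¹(28): solve 23x + 5 ≡ 28 (mod 79), i.e. 23x ≡ 23 (mod 79).
Multiplying by 23⁻¹ = 55 gives x ≡ 55·23 = 1265 = 16·79 + 1 ≡ 1 (mod 79).
Check: φ(1) = 23·1 + 5 = 28 ≡ 28 (mod 79).

1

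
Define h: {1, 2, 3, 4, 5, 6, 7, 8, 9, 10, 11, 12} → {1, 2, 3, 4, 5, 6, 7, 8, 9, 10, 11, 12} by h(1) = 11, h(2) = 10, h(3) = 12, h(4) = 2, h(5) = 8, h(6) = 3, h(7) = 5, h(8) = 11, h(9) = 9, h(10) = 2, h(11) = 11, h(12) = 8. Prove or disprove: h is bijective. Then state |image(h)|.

8

h(1) = 11 = h(8) with 1 ≠ 8, so h is not injective, hence not bijective.
The image of h is {2, 3, 5, 8, 9, 10, 11, 12}, which has 8 elements.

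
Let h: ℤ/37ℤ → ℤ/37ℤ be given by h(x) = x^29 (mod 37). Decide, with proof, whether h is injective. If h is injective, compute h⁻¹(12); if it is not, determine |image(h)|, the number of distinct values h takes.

Since 37 is prime, the nonzero elements of ℤ/37ℤ form a cyclic group of order 36.
As gcd(29, 36) = 1, raising to the 29th power is a bijection on this group: if x_1^29 ≡ x_2^29 then (x_1x_2^{−1})^29 = 1, and the only element of order dividing gcd(29, 36) = 1 is 1, so x_1 = x_2.
With h(0) = 0 this makes h injective on all of ℤ/37ℤ, hence bijective (finite equal-size domain and codomain). In particular h is injective.
Since h is injective, we find the preimage of 12. The inverse of x ↦ x^29 on (ℤ/37ℤ)^× is x ↦ x^5, because 29·5 = 145 = 4·36 + 1 ≡ 1 (mod 36) and x^{36} = 1 for x ≠ 0 (Fermat). So h⁻¹(12) = 12^5 mod 37.
Repeated squaring mod 37: 12^1 ≡ 12, 12^2 ≡ 12² = 144 ≡ 33, 12^4 ≡ 33² = 1089 ≡ 16. Since 5 = 4 + 1, 12^5 ≡ 16·12: 16·12 = 192 ≡ 7. So 12^5 ≡ 7 (mod 37).
Hence h⁻¹(12) = 7.

7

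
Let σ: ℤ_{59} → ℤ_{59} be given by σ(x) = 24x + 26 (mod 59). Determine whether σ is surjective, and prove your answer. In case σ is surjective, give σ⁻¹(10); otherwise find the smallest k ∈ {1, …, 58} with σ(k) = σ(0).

19

Since gcd(24, 59) = 1, 24 is invertible modulo 59. Euclid's algorithm: 59 = 2·24 + 11, 24 = 2·11 + 2, 11 = 5·2 + 1; back-substituting gives 1 = 32·24 − 13·59, so 24⁻¹ ≡ 32 (mod 59).
For any y ∈ ℤ_{59}, x = 32(y − 26) mod 59 satisfies σ(x) = 24·32(y − 26) + 26 ≡ y (since 24·32 ≡ 1 mod 59). So every y has a preimage.
So σ is surjective.
Since σ is surjective, we compute σ⁻¹(10): solve 24x + 26 ≡ 10 (mod 59), i.e. 24x ≡ 43 (mod 59).
Multiplying by 24⁻¹ = 32 gives x ≡ 32·43 = 1376 = 23·59 + 19 ≡ 19 (mod 59).
Check: σ(19) = 24·19 + 26 = 482 = 8·59 + 10 ≡ 10 (mod 59).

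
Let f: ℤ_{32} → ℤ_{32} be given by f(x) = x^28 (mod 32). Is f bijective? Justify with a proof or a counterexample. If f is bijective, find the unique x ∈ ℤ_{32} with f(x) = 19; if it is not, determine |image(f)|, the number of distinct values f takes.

f(0) = 0^28 = 0.
f(2): Repeated squaring mod 32: 2^1 ≡ 2, 2^2 ≡ 2² = 4, 2^4 ≡ 4² = 16, 2^8 ≡ 16² = 256 ≡ 0, 2^16 ≡ 0² = 0. Since 28 = 16 + 8 + 4, 2^28 ≡ 0·0·16: 0·0 = 0, then 0·16 = 0. So 2^28 ≡ 0 (mod 32).
So f(0) = f(2) = 0 while 0 ≠ 2, therefore f is not injective, hence not bijective.
Since f is not bijective, we determine |image(f)|. Computing x^28 mod 32 for each x (by repeated squaring, reducing mod 32 at every step), the values f(0), f(1), …, f(31) are: 0, 1, 0, 17, 0, 17, 0, 1, 0, 1, 0, 17, 0, 17, 0, 1, 0, 1, 0, 17, 0, 17, 0, 1, 0, 1, 0, 17, 0, 17, 0, 1.
The distinct values are {0, 1, 17}; there are 3 of them.

3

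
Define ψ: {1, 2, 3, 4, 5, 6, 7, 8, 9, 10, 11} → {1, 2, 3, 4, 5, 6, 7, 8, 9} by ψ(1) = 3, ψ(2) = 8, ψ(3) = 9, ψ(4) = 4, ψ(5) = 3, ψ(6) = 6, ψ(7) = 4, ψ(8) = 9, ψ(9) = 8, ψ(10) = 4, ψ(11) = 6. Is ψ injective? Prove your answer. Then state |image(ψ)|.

ψ(1) = 3 = ψ(5) with 1 ≠ 5, so ψ is not injective.
The image of ψ is {3, 4, 6, 8, 9}, which has 5 elements.

5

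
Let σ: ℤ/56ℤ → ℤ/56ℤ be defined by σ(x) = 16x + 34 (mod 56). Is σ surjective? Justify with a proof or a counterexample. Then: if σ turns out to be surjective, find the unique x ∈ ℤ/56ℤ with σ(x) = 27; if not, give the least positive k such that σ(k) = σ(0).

Since gcd(16, 56) = 8, we have 16x ≡ 0 (mod 8) for all x, so σ(x) ≡ 2 (mod 8).
But 0 ≢ 2 (mod 8), so 0 ∈ ℤ/56ℤ has no preimage. Hence σ is not surjective.
Since σ is not surjective, we find the least positive k with σ(k) = σ(0): this means 16k ≡ 0 (mod 56), i.e. 56 ∣ 16k. Since gcd(16, 56) = 8, dividing through by 8 this holds exactly when 7 ∣ 2k, and as gcd(2, 7) = 1, exactly when 7 ∣ k.
The smallest positive such k is 7.

7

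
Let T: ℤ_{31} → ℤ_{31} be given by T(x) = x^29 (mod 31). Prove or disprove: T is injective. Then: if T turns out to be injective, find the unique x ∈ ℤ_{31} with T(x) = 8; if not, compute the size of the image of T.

Since 31 is prime, the nonzero elements of ℤ_{31} form a cyclic group of order 30.
As gcd(29, 30) = 1, raising to the 29th power is a bijection on this group: if x_1^29 ≡ x_2^29 then (x_1x_2^{−1})^29 = 1, and the only element of order dividing gcd(29, 30) = 1 is 1, so x_1 = x_2.
With T(0) = 0 this makes T injective on all of ℤ_{31}, hence bijective (finite equal-size domain and codomain). In particular T is injective.
Since T is injective, we find the preimage of 8. The inverse of x ↦ x^29 on (ℤ_{31})^× is x ↦ x^29, because 29·29 = 841 = 28·30 + 1 ≡ 1 (mod 30) and x^{30} = 1 for x ≠ 0 (Fermat). So T⁻¹(8) = 8^29 mod 31.
Repeated squaring mod 31: 8^1 ≡ 8, 8^2 ≡ 8² = 64 ≡ 2, 8^4 ≡ 2² = 4, 8^8 ≡ 4² = 16, 8^16 ≡ 16² = 256 ≡ 8. Since 29 = 16 + 8 + 4 + 1, 8^29 ≡ 8·16·4·8: 8·16 = 128 ≡ 4, then 4·4 = 16, then 16·8 = 128 ≡ 4. So 8^29 ≡ 4 (mod 31).
Hence T⁻¹(8) = 4.

4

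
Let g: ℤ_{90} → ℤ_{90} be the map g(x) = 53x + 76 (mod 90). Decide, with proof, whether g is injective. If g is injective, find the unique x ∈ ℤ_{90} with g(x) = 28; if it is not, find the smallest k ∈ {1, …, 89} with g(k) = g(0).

By definition, g is injective if g(a) = g(b) implies a = b.
If g(a) = g(b), then 53a ≡ 53b (mod 90). Because gcd(53, 90) = 1, we may cancel 53 to get a ≡ b (mod 90).
So g is injective.
We now compute 53⁻¹ mod 90 explicitly. Euclid's algorithm: 90 = 1·53 + 37, 53 = 1·37 + 16, 37 = 2·16 + 5, 16 = 3·5 + 1; back-substituting gives 1 = 17·53 − 10·90, so 53⁻¹ ≡ 17 (mod 90).
Since g is injective, we compute g⁻¹(28): solve 53x + 76 ≡ 28 (mod 90), i.e. 53x ≡ 42 (mod 90).
Multiplying by 53⁻¹ = 17 gives x ≡ 17·42 = 714 = 7·90 + 84 ≡ 84 (mod 90).
Check: g(84) = 53·84 + 76 = 4528 = 50·90 + 28 ≡ 28 (mod 90).

84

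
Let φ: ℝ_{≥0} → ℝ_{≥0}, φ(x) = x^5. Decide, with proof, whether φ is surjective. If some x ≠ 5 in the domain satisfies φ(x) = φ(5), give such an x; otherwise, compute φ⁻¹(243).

3

For any y ∈ ℝ_{≥0}, x = y^{1/5} ∈ ℝ_{≥0} gives φ(x) = y, so φ is surjective.
Since x ↦ x^5 is strictly increasing on ℝ_{≥0}, it is injective there, so no x ≠ 5 in the domain has φ(x) = φ(5). We therefore compute φ⁻¹(243) = 243^{1/5} = 3 (indeed 3^5 = 243).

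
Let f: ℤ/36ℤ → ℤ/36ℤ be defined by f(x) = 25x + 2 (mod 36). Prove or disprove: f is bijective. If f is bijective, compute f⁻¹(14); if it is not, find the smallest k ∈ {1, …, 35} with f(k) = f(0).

12

Recall: f is injective when f(a) = f(b) forces a = b.
Suppose f(a) = f(b) in ℤ/36ℤ. Then 25a + 2 ≡ 25b + 2 (mod 36), so 25(a − b) ≡ 0 (mod 36).
Since gcd(25, 36) = 1, 25 is invertible modulo 36, so a − b ≡ 0 (mod 36), i.e. a = b.
We now compute 25⁻¹ mod 36 explicitly. Euclid's algorithm: 36 = 1·25 + 11, 25 = 2·11 + 3, 11 = 3·3 + 2, 3 = 1·2 + 1; back-substituting gives 1 = 13·25 − 9·36, so 25⁻¹ ≡ 13 (mod 36).
Then y ↦ 13(y − 2) is a two-sided inverse to f, so every y ∈ ℤ/36ℤ has a preimage.
Hence f is bijective.
Since f is bijective, we find f⁻¹(14): we need 25x ≡ 14 − 2 ≡ 12 (mod 36). Using 25⁻¹ = 13: x ≡ 13·12 = 156 = 4·36 + 12, so x = 12.
Check: f(12) = 25·12 + 2 = 302 = 8·36 + 14 ≡ 14 (mod 36).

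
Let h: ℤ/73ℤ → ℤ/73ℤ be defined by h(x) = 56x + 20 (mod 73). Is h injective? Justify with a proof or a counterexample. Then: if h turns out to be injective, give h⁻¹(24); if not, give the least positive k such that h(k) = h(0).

If h(s) = h(t), then 56s ≡ 56t (mod 73). Because gcd(56, 73) = 1, we may cancel 56 to get s ≡ t (mod 73).
Therefore h is injective.
We now compute 56⁻¹ mod 73 explicitly. Euclid's algorithm: 73 = 1·56 + 17, 56 = 3·17 + 5, 17 = 3·5 + 2, 5 = 2·2 + 1; back-substituting gives 1 = 30·56 − 23·73, so 56⁻¹ ≡ 30 (mod 73).
Since h is injective, we compute h⁻¹(24): solve 56x + 20 ≡ 24 (mod 73), i.e. 56x ≡ 4 (mod 73).
Multiplying by 56⁻¹ = 30 gives x ≡ 30·4 = 120 = 1·73 + 47 ≡ 47 (mod 73).
Check: h(47) = 56·47 + 20 = 2652 = 36·73 + 24 ≡ 24 (mod 73).

47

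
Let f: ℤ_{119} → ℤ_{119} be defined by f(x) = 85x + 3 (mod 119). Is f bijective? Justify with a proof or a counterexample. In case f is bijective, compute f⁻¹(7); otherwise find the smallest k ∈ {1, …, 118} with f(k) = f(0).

Recall: f is injective if f(a) = f(b) implies a = b.
We have gcd(85, 119) = 17 > 1. Taking a = 0 and b = 7: f(0) = 3 and f(7) = 85·7 + 3 = 598 ≡ 3 (mod 119).
So f(0) = f(7) while 0 ≠ 7, hence f is not injective, hence not bijective.
Since f is not bijective, we find the least positive k with f(k) = f(0): this means 85k ≡ 0 (mod 119), i.e. 119 ∣ 85k. Since gcd(85, 119) = 17, dividing through by 17 this holds exactly when 7 ∣ 5k, and as gcd(5, 7) = 1, exactly when 7 ∣ k.
The smallest positive such k is 7.

7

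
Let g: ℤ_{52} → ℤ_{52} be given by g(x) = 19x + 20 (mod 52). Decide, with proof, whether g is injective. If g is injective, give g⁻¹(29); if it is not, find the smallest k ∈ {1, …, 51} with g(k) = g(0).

47

Suppose g(x_1) = g(x_2) in ℤ_{52}. Then 19x_1 + 20 ≡ 19x_2 + 20 (mod 52), therefore 19(x_1 − x_2) ≡ 0 (mod 52).
Since gcd(19, 52) = 1, 19 is invertible modulo 52, hence x_1 − x_2 ≡ 0 (mod 52), i.e. x_1 = x_2.
Hence g is injective.
We now compute 19⁻¹ mod 52 explicitly. Euclid's algorithm: 52 = 2·19 + 14, 19 = 1·14 + 5, 14 = 2·5 + 4, 5 = 1·4 + 1; back-substituting gives 1 = 11·19 − 4·52, so 19⁻¹ ≡ 11 (mod 52).
Since g is injective, we compute g⁻¹(29): solve 19x + 20 ≡ 29 (mod 52), i.e. 19x ≡ 9 (mod 52).
Multiplying by 19⁻¹ = 11 gives x ≡ 11·9 = 99 = 1·52 + 47 ≡ 47 (mod 52).
Check: g(47) = 19·47 + 20 = 913 = 17·52 + 29 ≡ 29 (mod 52).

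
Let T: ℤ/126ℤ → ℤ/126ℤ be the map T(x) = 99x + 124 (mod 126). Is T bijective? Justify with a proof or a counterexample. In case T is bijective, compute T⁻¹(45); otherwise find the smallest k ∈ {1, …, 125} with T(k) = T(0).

14

By definition, T is injective when T(u) = T(v) forces u = v.
We have gcd(99, 126) = 9 > 1. Taking u = 0 and v = 14: T(0) = 124 and T(14) = 99·14 + 124 = 1510 ≡ 124 (mod 126).
So T(0) = T(14) while 0 ≠ 14, hence T is not injective, hence not bijective.
Since T is not bijective, we find the least positive k with T(k) = T(0): this means 99k ≡ 0 (mod 126), i.e. 126 ∣ 99k. Since gcd(99, 126) = 9, dividing through by 9 this holds exactly when 14 ∣ 11k, and as gcd(11, 14) = 1, exactly when 14 ∣ k.
The smallest positive such k is 14.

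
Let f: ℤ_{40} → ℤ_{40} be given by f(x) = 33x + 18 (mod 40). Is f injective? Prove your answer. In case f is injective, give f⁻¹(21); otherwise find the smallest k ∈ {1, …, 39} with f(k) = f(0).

If f(a) = f(b), then 33a ≡ 33b (mod 40). Because gcd(33, 40) = 1, we may cancel 33 to get a ≡ b (mod 40).
Thus f is injective.
We now compute 33⁻¹ mod 40 explicitly. Euclid's algorithm: 40 = 1·33 + 7, 33 = 4·7 + 5, 7 = 1·5 + 2, 5 = 2·2 + 1; back-substituting gives 1 = 17·33 − 14·40, so 33⁻¹ ≡ 17 (mod 40).
Since f is injective, we compute f⁻¹(21): solve 33x + 18 ≡ 21 (mod 40), i.e. 33x ≡ 3 (mod 40).
Multiplying by 33⁻¹ = 17 gives x ≡ 17·3 = 51 = 1·40 + 11 ≡ 11 (mod 40).
Check: f(11) = 33·11 + 18 = 381 = 9·40 + 21 ≡ 21 (mod 40).

11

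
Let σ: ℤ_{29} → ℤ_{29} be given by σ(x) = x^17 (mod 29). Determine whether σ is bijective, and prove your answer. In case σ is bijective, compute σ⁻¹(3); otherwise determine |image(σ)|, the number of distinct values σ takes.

Since 29 is prime, the nonzero elements of ℤ_{29} form a cyclic group of order 28.
As gcd(17, 28) = 1, raising to the 17th power is a bijection on this group: if u^17 ≡ v^17 then (uv^{−1})^17 = 1, and the only element of order dividing gcd(17, 28) = 1 is 1, so u = v.
With σ(0) = 0 this makes σ injective on all of ℤ_{29}, hence bijective (finite equal-size domain and codomain). In particular σ is bijective.
Since σ is bijective, we find the preimage of 3. The inverse of x ↦ x^17 on (ℤ_{29})^× is x ↦ x^5, because 17·5 = 85 = 3·28 + 1 ≡ 1 (mod 28) and x^{28} = 1 for x ≠ 0 (Fermat). So σ⁻¹(3) = 3^5 mod 29.
Repeated squaring mod 29: 3^1 ≡ 3, 3^2 ≡ 3² = 9, 3^4 ≡ 9² = 81 ≡ 23. Since 5 = 4 + 1, 3^5 ≡ 23·3: 23·3 = 69 ≡ 11. So 3^5 ≡ 11 (mod 29).
Hence σ⁻¹(3) = 11.

11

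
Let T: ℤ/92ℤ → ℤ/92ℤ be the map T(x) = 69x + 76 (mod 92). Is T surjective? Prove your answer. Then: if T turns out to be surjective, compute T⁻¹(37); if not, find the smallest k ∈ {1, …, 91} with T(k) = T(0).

Since gcd(69, 92) = 23, we have 69x ≡ 0 (mod 23) for all x, so T(x) ≡ 7 (mod 23).
But 0 ≢ 7 (mod 23), so 0 ∈ ℤ/92ℤ has no preimage. Therefore T is not surjective.
Since T is not surjective, we find the least positive k with T(k) = T(0): this means 69k ≡ 0 (mod 92), i.e. 92 ∣ 69k. Since gcd(69, 92) = 23, dividing through by 23 this holds exactly when 4 ∣ 3k, and as gcd(3, 4) = 1, exactly when 4 ∣ k.
The smallest positive such k is 4.

4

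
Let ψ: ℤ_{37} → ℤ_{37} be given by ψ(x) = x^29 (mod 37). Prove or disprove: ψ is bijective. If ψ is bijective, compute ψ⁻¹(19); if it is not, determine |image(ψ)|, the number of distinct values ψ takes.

22

Since 37 is prime, the nonzero elements of ℤ_{37} form a cyclic group of order 36.
As gcd(29, 36) = 1, raising to the 29th power is a bijection on this group: if s^29 ≡ t^29 then (st^{−1})^29 = 1, and the only element of order dividing gcd(29, 36) = 1 is 1, so s = t.
With ψ(0) = 0 this makes ψ injective on all of ℤ_{37}, hence bijective (finite equal-size domain and codomain). In particular ψ is bijective.
Since ψ is bijective, we find the preimage of 19. The inverse of x ↦ x^29 on (ℤ_{37})^× is x ↦ x^5, because 29·5 = 145 = 4·36 + 1 ≡ 1 (mod 36) and x^{36} = 1 for x ≠ 0 (Fermat). So ψ⁻¹(19) = 19^5 mod 37.
Repeated squaring mod 37: 19^1 ≡ 19, 19^2 ≡ 19² = 361 ≡ 28, 19^4 ≡ 28² = 784 ≡ 7. Since 5 = 4 + 1, 19^5 ≡ 7·19: 7·19 = 133 ≡ 22. So 19^5 ≡ 22 (mod 37).
Hence ψ⁻¹(19) = 22.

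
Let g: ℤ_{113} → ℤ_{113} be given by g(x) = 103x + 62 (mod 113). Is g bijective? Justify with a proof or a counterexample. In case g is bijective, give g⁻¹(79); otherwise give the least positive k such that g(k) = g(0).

100

Recall that g is injective if g(a) = g(b) implies a = b.
Suppose g(a) = g(b) in ℤ_{113}. Then 103a + 62 ≡ 103b + 62 (mod 113), so 103(a − b) ≡ 0 (mod 113).
Since gcd(103, 113) = 1, 103 is invertible modulo 113, so a − b ≡ 0 (mod 113), i.e. a = b.
We now compute 103⁻¹ mod 113 explicitly. Euclid's algorithm: 113 = 1·103 + 10, 103 = 10·10 + 3, 10 = 3·3 + 1; back-substituting gives 1 = 79·103 − 72·113, so 103⁻¹ ≡ 79 (mod 113).
For any y ∈ ℤ_{113}, x = 79(y − 62) mod 113 satisfies g(x) = 103·79(y − 62) + 62 ≡ y (since 103·79 ≡ 1 mod 113). So every y has a preimage.
Hence g is bijective.
Since g is bijective, we find g⁻¹(79): we need 103x ≡ 79 − 62 ≡ 17 (mod 113). Using 103⁻¹ = 79: x ≡ 79·17 = 1343 = 11·113 + 100, so x = 100.
Check: g(100) = 103·100 + 62 = 10362 = 91·113 + 79 ≡ 79 (mod 113).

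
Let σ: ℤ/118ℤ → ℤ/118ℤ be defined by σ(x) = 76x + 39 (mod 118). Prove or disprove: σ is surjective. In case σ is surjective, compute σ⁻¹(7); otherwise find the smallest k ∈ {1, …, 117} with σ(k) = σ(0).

Since gcd(76, 118) = 2, we have 76x ≡ 0 (mod 2) for all x, so σ(x) ≡ 1 (mod 2).
But 0 ≢ 1 (mod 2), so 0 ∈ ℤ/118ℤ has no preimage. Hence σ is not surjective.
Since σ is not surjective, we find the least positive k with σ(k) = σ(0): this means 76k ≡ 0 (mod 118), i.e. 118 ∣ 76k. Since gcd(76, 118) = 2, dividing through by 2 this holds exactly when 59 ∣ 38k, and as gcd(38, 59) = 1, exactly when 59 ∣ k.
The smallest positive such k is 59.

59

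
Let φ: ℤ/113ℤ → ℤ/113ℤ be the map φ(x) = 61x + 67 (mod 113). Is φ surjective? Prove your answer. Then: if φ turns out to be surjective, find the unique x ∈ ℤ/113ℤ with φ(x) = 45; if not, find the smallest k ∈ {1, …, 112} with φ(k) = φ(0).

83

Since gcd(61, 113) = 1, 61 is invertible modulo 113. Euclid's algorithm: 113 = 1·61 + 52, 61 = 1·52 + 9, 52 = 5·9 + 7, 9 = 1·7 + 2, 7 = 3·2 + 1; back-substituting gives 1 = 63·61 − 34·113, so 61⁻¹ ≡ 63 (mod 113).
Then y ↦ 63(y − 67) is a two-sided inverse to φ, so every y ∈ ℤ/113ℤ has a preimage.
Thus φ is surjective.
Since φ is surjective, we find φ⁻¹(45): we need 61x ≡ 45 − 67 ≡ 91 (mod 113). Using 61⁻¹ = 63: x ≡ 63·91 = 5733 = 50·113 + 83, so x = 83.
Check: φ(83) = 61·83 + 67 = 5130 = 45·113 + 45 ≡ 45 (mod 113).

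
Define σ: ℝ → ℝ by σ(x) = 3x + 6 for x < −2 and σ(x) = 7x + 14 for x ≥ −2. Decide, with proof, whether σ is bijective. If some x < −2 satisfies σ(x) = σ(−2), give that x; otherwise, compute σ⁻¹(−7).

Both pieces are strictly increasing (slopes 3 and 7), so each is injective on its own interval.
The left piece maps (−∞, −2) onto (−∞, 0); the right piece maps [−2, ∞) onto [0, ∞).
Since 0 = 0, the images partition ℝ: σ is injective and surjective, hence bijective.
Because the two images are disjoint, no x < −2 has σ(x) = σ(−2), so we compute σ⁻¹(−7): −7 lies in (−∞, 0), so solve 3x + 6 = −7: x = (−7 − 6)/3 = −13/3.

-13/3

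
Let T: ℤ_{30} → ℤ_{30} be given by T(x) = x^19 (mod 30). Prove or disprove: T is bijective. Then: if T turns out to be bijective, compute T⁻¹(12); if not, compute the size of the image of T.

Computing x^19 mod 30 for each x (by repeated squaring, reducing mod 30 at every step), the values T(0), T(1), …, T(29) are: 0, 1, 8, 27, 4, 5, 6, 13, 2, 9, 10, 11, 18, 7, 14, 15, 16, 23, 12, 19, 20, 21, 28, 17, 24, 25, 26, 3, 22, 29.
Every element of ℤ_{30} appears exactly once in this list, so T is a bijection, and in particular bijective.
Since T is bijective, we read off the preimage of 12 from the same table: T(18) = 12, so T⁻¹(12) = 18.

18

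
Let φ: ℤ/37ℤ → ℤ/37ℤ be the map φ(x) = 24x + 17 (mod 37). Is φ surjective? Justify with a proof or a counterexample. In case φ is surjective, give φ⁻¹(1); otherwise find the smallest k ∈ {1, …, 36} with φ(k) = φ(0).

24

Since gcd(24, 37) = 1, 24 is invertible modulo 37. Euclid's algorithm: 37 = 1·24 + 13, 24 = 1·13 + 11, 13 = 1·11 + 2, 11 = 5·2 + 1; back-substituting gives 1 = 17·24 − 11·37, so 24⁻¹ ≡ 17 (mod 37).
For any y ∈ ℤ/37ℤ, x = 17(y − 17) mod 37 satisfies φ(x) = 24·17(y − 17) + 17 ≡ y (since 24·17 ≡ 1 mod 37). So every y has a preimage.
Hence φ is surjective.
Since φ is surjective, we compute φ⁻¹(1): solve 24x + 17 ≡ 1 (mod 37), i.e. 24x ≡ 21 (mod 37).
Multiplying by 24⁻¹ = 17 gives x ≡ 17·21 = 357 = 9·37 + 24 ≡ 24 (mod 37).
Check: φ(24) = 24·24 + 17 = 593 = 16·37 + 1 ≡ 1 (mod 37).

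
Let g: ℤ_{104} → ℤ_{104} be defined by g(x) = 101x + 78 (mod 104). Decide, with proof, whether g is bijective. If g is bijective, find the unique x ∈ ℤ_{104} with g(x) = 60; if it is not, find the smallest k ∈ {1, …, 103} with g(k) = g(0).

If g(a) = g(b), then 101a ≡ 101b (mod 104). Because gcd(101, 104) = 1, we may cancel 101 to get a ≡ b (mod 104).
We now compute 101⁻¹ mod 104 explicitly. Euclid's algorithm: 104 = 1·101 + 3, 101 = 33·3 + 2, 3 = 1·2 + 1; back-substituting gives 1 = 69·101 − 67·104, so 101⁻¹ ≡ 69 (mod 104).
Then y ↦ 69(y − 78) is a two-sided inverse to g, so every y ∈ ℤ_{104} has a preimage.
Therefore g is bijective.
Since g is bijective, we find g⁻¹(60): we need 101x ≡ 60 − 78 ≡ 86 (mod 104). Using 101⁻¹ = 69: x ≡ 69·86 = 5934 = 57·104 + 6, so x = 6.
Check: g(6) = 101·6 + 78 = 684 = 6·104 + 60 ≡ 60 (mod 104).

6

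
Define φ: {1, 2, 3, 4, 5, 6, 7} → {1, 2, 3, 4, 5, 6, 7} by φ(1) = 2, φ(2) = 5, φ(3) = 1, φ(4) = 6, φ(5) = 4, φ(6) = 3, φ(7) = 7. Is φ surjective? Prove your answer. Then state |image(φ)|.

Every element of the codomain has a preimage: 1 = φ(3), 2 = φ(1), 3 = φ(6), 4 = φ(5), 5 = φ(2), 6 = φ(4), 7 = φ(7).
So φ is surjective.
The image of φ is {1, 2, 3, 4, 5, 6, 7}, which has 7 elements.

7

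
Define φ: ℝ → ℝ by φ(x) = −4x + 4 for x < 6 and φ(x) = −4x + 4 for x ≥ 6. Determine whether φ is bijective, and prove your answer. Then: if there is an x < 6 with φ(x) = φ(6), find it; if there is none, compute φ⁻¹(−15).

Both pieces are strictly decreasing (slopes −4 and −4), so each is injective on its own interval.
The left piece maps (−∞, 6) onto (−20, ∞); the right piece maps [6, ∞) onto (−∞, −20].
Since −20 = −20, the images partition ℝ: φ is injective and surjective, hence bijective.
Because the two images are disjoint, no x < 6 has φ(x) = φ(6), so we compute φ⁻¹(−15): −15 lies in (−20, ∞), so solve −4x + 4 = −15: x = (−15 − 4)/(−4) = 19/4.

19/4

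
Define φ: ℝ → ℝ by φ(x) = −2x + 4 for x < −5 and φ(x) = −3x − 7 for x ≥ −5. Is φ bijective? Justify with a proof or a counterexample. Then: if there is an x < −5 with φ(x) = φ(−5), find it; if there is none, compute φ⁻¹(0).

-7/3

Both pieces are strictly decreasing (slopes −2 and −3), so each is injective on its own interval.
The left piece maps (−∞, −5) onto (14, ∞); the right piece maps [−5, ∞) onto (−∞, 8].
The images leave a gap (14 has no preimage), so φ is not surjective, hence not bijective.
Because the two images are disjoint, no x < −5 has φ(x) = φ(−5), so we compute φ⁻¹(0): 0 lies in (−∞, 8], so solve −3x − 7 = 0: x = (0 + 7)/(−3) = −7/3.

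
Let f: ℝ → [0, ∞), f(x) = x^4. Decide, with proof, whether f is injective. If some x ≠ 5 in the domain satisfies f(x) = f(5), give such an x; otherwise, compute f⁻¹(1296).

-5

f(5) = 625 = (−5)^4 = f(−5) (since 4 is even), with 5 ≠ −5. So f is not injective.
For the follow-up, such an x exists: taking x = −5 ∈ ℝ gives f(−5) = 625 = f(5) with −5 ≠ 5.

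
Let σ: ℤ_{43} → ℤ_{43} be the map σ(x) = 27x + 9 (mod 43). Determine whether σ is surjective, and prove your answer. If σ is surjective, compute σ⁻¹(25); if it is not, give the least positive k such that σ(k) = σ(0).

By definition, surjectivity means every element of the codomain has a preimage under σ.
Since gcd(27, 43) = 1, 27 is invertible modulo 43. Euclid's algorithm: 43 = 1·27 + 16, 27 = 1·16 + 11, 16 = 1·11 + 5, 11 = 2·5 + 1; back-substituting gives 1 = 8·27 − 5·43, so 27⁻¹ ≡ 8 (mod 43).
Then y ↦ 8(y − 9) is a two-sided inverse to σ, so every y ∈ ℤ_{43} has a preimage.
So σ is surjective.
Since σ is surjective, we find σ⁻¹(25): we need 27x ≡ 25 − 9 ≡ 16 (mod 43). Using 27⁻¹ = 8: x ≡ 8·16 = 128 = 2·43 + 42, so x = 42.
Check: σ(42) = 27·42 + 9 = 1143 = 26·43 + 25 ≡ 25 (mod 43).

42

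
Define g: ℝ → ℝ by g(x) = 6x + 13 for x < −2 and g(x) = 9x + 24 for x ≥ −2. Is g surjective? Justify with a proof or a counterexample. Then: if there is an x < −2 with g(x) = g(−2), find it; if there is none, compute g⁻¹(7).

-17/9

Both pieces are strictly increasing (slopes 6 and 9), so each is injective on its own interval.
The left piece maps (−∞, −2) onto (−∞, 1); the right piece maps [−2, ∞) onto [6, ∞).
The union (−∞, 1) ∪ [6, ∞) omits the interval between 1 and 6; in particular 1 has no preimage. So g is not surjective.
Because the two images are disjoint, no x < −2 has g(x) = g(−2), so we compute g⁻¹(7): 7 lies in [6, ∞), so solve 9x + 24 = 7: x = (7 − 24)/9 = −17/9.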